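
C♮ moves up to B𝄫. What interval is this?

The letter names run C→B, a span of 6 letter steps, so the interval is some kind of seventh.
C to Bbb is 9 semitones. A major seventh is 11, so 9 makes it diminished.

diminished seventh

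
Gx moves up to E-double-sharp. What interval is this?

Counting letters G–A–B–C–D–E gives a sixth.
G##→E## = 9 semitones, exactly the major sixth.

major sixth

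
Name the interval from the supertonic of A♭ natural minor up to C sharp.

The supertonic of Ab natural minor is Bb.
Bb up to C#: letters B→C make it a second; 3 semitones makes it augmented.

augmented second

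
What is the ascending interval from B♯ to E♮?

The letter names run B→E, a span of 3 letter steps, so the interval is some kind of fourth.
B# to E is 4 semitones. A perfect fourth is 5, so 4 makes it diminished.

diminished fourth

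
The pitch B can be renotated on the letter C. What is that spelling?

Cb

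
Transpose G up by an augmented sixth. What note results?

E#

G up a major sixth is E, so the target letter is E.
From G, an augmented sixth is 10 semitones up: E#.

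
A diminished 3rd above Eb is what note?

Gbb

A third above E lands on the letter G.
A diminished third spans 2 semitones, so Eb moves to pitch class 5. On the letter G that is Gbb.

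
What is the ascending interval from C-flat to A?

augmented sixth

Counting letters C–D–E–F–G–A gives a sixth.
Cb→A = 10 semitones, 1 wider than the major sixth (9), so augmented.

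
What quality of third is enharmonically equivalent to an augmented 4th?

An augmented fourth spans 6 semitones.
A third spanning 6 semitones is doubly augmented (the major third is 4).

doubly augmented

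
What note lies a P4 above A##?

A fourth above A lands on the letter D.
A perfect fourth spans 5 semitones, so A## moves to pitch class 4. On the letter D that is D##.

D##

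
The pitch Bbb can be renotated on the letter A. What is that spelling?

A

Plain A sits at the same pitch as Bbb, so on the letter A the same pitch needs a natural: A.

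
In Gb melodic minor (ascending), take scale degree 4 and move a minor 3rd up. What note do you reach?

Ebb

Scale degree 4 of Gb melodic minor (ascending) is Cb.
A minor third (3 semitones) above Cb lands on the letter E, giving Ebb.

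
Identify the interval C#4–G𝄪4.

Counting letters C–D–E–F–G gives a fifth.
C#→G## = 8 semitones, 1 wider than the perfect fifth (7), so augmented.

augmented fifth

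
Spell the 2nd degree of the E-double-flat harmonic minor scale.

The Ebb harmonic minor scale runs Ebb Fb Gbb Abb Bbb Cbb Db.
Degree 2 is Fb.

Fb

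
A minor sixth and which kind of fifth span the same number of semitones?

augmented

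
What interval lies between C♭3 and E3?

augmented third

The letter names run C→E, a span of 2 letter steps, so the interval is some kind of third.
Cb to E is 5 semitones. A major third is 4, so 5 makes it augmented.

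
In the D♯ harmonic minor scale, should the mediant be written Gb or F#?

Each scale degree takes a distinct letter name. Degree 3 of a scale on D must use the letter F.
F# and Gb are enharmonically the same pitch, but only F# uses the letter F, so it is the correct spelling here.

F#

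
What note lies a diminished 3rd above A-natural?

A third above A lands on the letter C.
A diminished third spans 2 semitones, so A moves to pitch class 11. On the letter C that is Cb.

Cb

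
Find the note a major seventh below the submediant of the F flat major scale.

Ebb

The submediant of Fb major is Db.
A major seventh (11 semitones) below Db lands on the letter E, giving Ebb.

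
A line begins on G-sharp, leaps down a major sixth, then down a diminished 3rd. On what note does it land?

G##

A major sixth down from G# is B (letter B, 9 semitones down).
A diminished third down from B is G## (letter G, 2 semitones down).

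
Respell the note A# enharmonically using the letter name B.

Plain B sits 1 semitone above A#, so on the letter B the same pitch needs a flat: Bb.

Bb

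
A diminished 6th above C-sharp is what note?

C up a major sixth is A, so the target letter is A.
From C#, a diminished sixth is 7 semitones up: Ab.

Ab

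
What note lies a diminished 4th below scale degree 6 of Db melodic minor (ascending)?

F#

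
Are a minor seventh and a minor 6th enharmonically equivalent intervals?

A minor seventh spans 10 semitones; a minor sixth spans 8.
The spans differ, so they are not enharmonic equivalents.

No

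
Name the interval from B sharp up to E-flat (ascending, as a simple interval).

The letter names run B→E, a span of 3 letter steps, so the interval is some kind of fourth.
B# to Eb is 3 semitones. A perfect fourth is 5, so 3 makes it doubly diminished.

doubly diminished fourth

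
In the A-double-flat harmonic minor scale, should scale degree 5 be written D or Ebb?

Ebb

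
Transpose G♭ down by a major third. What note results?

Ebb

G down a major third is Eb, so the target letter is E.
From Gb, a major third is 4 semitones down: Ebb.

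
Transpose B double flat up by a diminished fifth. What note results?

A fifth above B lands on the letter F.
A diminished fifth spans 6 semitones, so Bbb moves to pitch class 3. On the letter F that is Fbb.

Fbb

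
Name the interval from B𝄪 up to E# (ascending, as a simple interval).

diminished fourth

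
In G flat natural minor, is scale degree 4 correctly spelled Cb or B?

Cb

Each scale degree takes a distinct letter name. Degree 4 of a scale on G must use the letter C.
Cb and B are enharmonically the same pitch, but only Cb uses the letter C, so it is the correct spelling here.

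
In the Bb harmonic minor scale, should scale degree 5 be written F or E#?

F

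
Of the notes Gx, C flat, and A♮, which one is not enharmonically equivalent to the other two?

In 12-tone equal temperament, enharmonic equivalents share a pitch class. G## is pitch class 9; Cb is pitch class 11; A is pitch class 9.
G## and A share pitch class 9, while Cb is pitch class 11.

Cb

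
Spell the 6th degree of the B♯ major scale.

G##

The B# major scale runs B# C## D## E# F## G## A##.
Degree 6 is G##.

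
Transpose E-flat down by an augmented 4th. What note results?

E down a perfect fourth is B, so the target letter is B.
From Eb, an augmented fourth is 6 semitones down: Bbb.

Bbb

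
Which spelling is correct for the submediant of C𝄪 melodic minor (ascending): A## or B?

A##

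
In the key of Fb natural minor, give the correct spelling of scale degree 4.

Bbb

Degree 4 takes the letter 3 steps above F, which is B.
In natural minor, degree 4 sits 5 semitones above the tonic. Fb + 5 semitones is pitch class 9, spelled on B as Bbb.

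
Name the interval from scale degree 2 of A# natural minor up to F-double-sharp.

perfect fifth

Scale degree 2 of A# natural minor is B#.
B# up to F##: letters B→F make it a fifth; 7 semitones makes it perfect.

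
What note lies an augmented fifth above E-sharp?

E up a perfect fifth is B, so the target letter is B.
From E#, an augmented fifth is 8 semitones up: B##.

B##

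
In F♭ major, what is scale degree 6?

Db

Degree 6 takes the letter 5 steps above F, which is D.
In major, degree 6 sits 9 semitones above the tonic. Fb + 9 semitones is pitch class 1, spelled on D as Db.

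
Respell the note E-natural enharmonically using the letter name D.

E is pitch class 4. The letter D alone is pitch class 2.
To reach pitch class 4 from D requires an offset of +2 semitones, i.e. double sharp: D##.

D##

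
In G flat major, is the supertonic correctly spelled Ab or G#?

Each scale degree takes a distinct letter name. Degree 2 of a scale on G must use the letter A.
Ab and G# are enharmonically the same pitch, but only Ab uses the letter A, so it is the correct spelling here.

Ab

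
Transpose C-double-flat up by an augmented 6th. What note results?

C up a major sixth is A, so the target letter is A.
From Cbb, an augmented sixth is 10 semitones up: Ab.

Ab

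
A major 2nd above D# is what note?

E#

A second above D lands on the letter E.
A major second spans 2 semitones, so D# moves to pitch class 5. On the letter E that is E#.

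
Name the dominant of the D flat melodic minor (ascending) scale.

The Db melodic minor (ascending) scale runs Db Eb Fb Gb Ab Bb C.
Degree 5 is Ab.

Ab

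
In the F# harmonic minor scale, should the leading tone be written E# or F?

E#

Each scale degree takes a distinct letter name. Degree 7 of a scale on F must use the letter E.
E# and F are enharmonically the same pitch, but only E# uses the letter E, so it is the correct spelling here.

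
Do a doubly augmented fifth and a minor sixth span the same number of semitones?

No

A doubly augmented fifth spans 9 semitones; a minor sixth spans 8.
The spans differ, so they are not enharmonic equivalents.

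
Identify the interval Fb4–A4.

The letter names run F→A, a span of 2 letter steps, so the interval is some kind of third.
Fb to A is 5 semitones. A major third is 4, so 5 makes it augmented.

augmented third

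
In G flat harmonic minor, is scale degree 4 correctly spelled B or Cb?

Cb

Each scale degree takes a distinct letter name. Degree 4 of a scale on G must use the letter C.
Cb and B are enharmonically the same pitch, but only Cb uses the letter C, so it is the correct spelling here.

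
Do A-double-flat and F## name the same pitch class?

Yes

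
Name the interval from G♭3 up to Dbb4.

diminished fifth

Counting letters G–A–B–C–D gives a fifth.
Gb→Dbb = 6 semitones, 1 narrower than the perfect fifth (7), so diminished.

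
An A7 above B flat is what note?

A#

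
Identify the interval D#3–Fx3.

Counting letters D–E–F gives a third.
D#→F## = 4 semitones, exactly the major third.

major third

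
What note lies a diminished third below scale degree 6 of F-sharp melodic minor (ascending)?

Scale degree 6 of F# melodic minor (ascending) is D#.
A diminished third (2 semitones) below D# lands on the letter B, giving B##.

B##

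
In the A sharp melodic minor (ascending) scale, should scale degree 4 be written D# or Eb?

D#

Each scale degree takes a distinct letter name. Degree 4 of a scale on A must use the letter D.
D# and Eb are enharmonically the same pitch, but only D# uses the letter D, so it is the correct spelling here.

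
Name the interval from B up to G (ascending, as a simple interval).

Counting letters B–C–D–E–F–G gives a sixth.
B→G = 8 semitones, 1 narrower than the major sixth (9), so minor.

minor sixth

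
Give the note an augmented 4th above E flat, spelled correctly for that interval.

A fourth above E lands on the letter A.
An augmented fourth spans 6 semitones, so Eb moves to pitch class 9. On the letter A that is A.

A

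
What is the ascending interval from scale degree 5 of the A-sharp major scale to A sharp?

perfect fourth

Scale degree 5 of A# major is E#.
E# up to A#: letters E→A make it a fourth; 5 semitones makes it perfect.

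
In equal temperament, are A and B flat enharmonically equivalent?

Two spellings are enharmonically equivalent only if they share a pitch class.
Here A → 9, Bb → 10; 9 ≠ 10, so they are not.

No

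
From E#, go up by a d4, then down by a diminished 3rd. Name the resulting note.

A diminished fourth up from E# is A (letter A, 4 semitones up).
A diminished third down from A is F## (letter F, 2 semitones down).

F##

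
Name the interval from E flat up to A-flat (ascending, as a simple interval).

The letter names run E→A, a span of 3 letter steps, so the interval is some kind of fourth.
Eb to Ab is 5 semitones. A perfect fourth is 5, so 5 makes it perfect.

perfect fourth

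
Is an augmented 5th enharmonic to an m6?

An augmented fifth spans 8 semitones; a minor sixth spans 8.
They are enharmonically equivalent.

Yes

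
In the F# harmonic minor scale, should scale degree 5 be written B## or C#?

C#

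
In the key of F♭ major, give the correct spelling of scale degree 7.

Eb

The Fb major scale runs Fb Gb Ab Bbb Cb Db Eb.
Degree 7 is Eb.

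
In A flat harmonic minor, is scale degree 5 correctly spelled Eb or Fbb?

Eb

Each scale degree takes a distinct letter name. Degree 5 of a scale on A must use the letter E.
Eb and Fbb are enharmonically the same pitch, but only Eb uses the letter E, so it is the correct spelling here.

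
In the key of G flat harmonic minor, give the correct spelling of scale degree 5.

The Gb harmonic minor scale runs Gb Ab Bbb Cb Db Ebb F.
Degree 5 is Db.

Db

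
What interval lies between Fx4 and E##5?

major seventh

Counting letters F–G–A–B–C–D–E gives a seventh.
F##→E## = 11 semitones, exactly the major seventh.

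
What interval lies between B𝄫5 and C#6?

The letter names run B→C, a span of 1 letter step, so the interval is some kind of second.
Bbb to C# is 4 semitones. A major second is 2, so 4 makes it doubly augmented.

doubly augmented second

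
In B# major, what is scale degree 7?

The B# major scale runs B# C## D## E# F## G## A##.
Degree 7 is A##.

A##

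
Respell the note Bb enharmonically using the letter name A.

A#

Plain A sits 1 semitone below Bb, so on the letter A the same pitch needs a sharp: A#.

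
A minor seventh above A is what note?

A seventh above A lands on the letter G.
A minor seventh spans 10 semitones, so A moves to pitch class 7. On the letter G that is G.

G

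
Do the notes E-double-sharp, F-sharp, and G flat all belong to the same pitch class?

E## is pitch class 6; F# is pitch class 6; Gb is pitch class 6.
All spellings map to pitch class 6, so they are enharmonically equivalent.

Yes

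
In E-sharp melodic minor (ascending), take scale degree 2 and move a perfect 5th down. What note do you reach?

Scale degree 2 of E# melodic minor (ascending) is F##.
A perfect fifth (7 semitones) below F## lands on the letter B, giving B#.

B#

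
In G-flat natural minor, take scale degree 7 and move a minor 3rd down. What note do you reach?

Scale degree 7 of Gb natural minor is Fb.
A minor third (3 semitones) below Fb lands on the letter D, giving Db.

Db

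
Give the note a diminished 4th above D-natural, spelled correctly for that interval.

Gb

A fourth above D lands on the letter G.
A diminished fourth spans 4 semitones, so D moves to pitch class 6. On the letter G that is Gb.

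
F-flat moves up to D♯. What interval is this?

doubly augmented sixth

Counting letters F–G–A–B–C–D gives a sixth.
Fb→D# = 11 semitones, 2 wider than the major sixth (9), so doubly augmented.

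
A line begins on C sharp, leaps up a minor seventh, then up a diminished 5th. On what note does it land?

A minor seventh up from C# is B (letter B, 10 semitones up).
A diminished fifth up from B is F (letter F, 6 semitones up).

F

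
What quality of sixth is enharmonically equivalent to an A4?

doubly diminished

An augmented fourth spans 6 semitones.
A sixth spanning 6 semitones is doubly diminished (the major sixth is 9).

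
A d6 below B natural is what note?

D##

A sixth below B lands on the letter D.
A diminished sixth spans 7 semitones, so B moves to pitch class 4. On the letter D that is D##.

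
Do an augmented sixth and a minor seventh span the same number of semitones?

An augmented sixth spans 10 semitones; a minor seventh spans 10.
They are enharmonically equivalent.

Yes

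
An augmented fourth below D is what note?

Ab

A fourth below D lands on the letter A.
An augmented fourth spans 6 semitones, so D moves to pitch class 8. On the letter A that is Ab.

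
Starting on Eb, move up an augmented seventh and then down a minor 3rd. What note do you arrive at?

B#

An augmented seventh up from Eb is D# (letter D, 12 semitones up).
A minor third down from D# is B# (letter B, 3 semitones down).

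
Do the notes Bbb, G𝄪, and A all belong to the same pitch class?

Bbb is pitch class 9; G## is pitch class 9; A is pitch class 9.
All spellings map to pitch class 9, so they are enharmonically equivalent.

Yes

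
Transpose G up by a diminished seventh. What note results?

A seventh above G lands on the letter F.
A diminished seventh spans 9 semitones, so G moves to pitch class 4. On the letter F that is Fb.

Fb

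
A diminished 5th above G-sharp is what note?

D

A fifth above G lands on the letter D.
A diminished fifth spans 6 semitones, so G# moves to pitch class 2. On the letter D that is D.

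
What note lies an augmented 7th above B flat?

A#

A seventh above B lands on the letter A.
An augmented seventh spans 12 semitones, so Bb moves to pitch class 10. On the letter A that is A#.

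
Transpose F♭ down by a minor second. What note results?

Eb

F down a major second is Eb, so the target letter is E.
From Fb, a minor second is 1 semitone down: Eb.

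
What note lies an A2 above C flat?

A second above C lands on the letter D.
An augmented second spans 3 semitones, so Cb moves to pitch class 2. On the letter D that is D.

D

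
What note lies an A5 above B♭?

A fifth above B lands on the letter F.
An augmented fifth spans 8 semitones, so Bb moves to pitch class 6. On the letter F that is F#.

F#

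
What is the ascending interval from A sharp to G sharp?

minor seventh

Counting letters A–B–C–D–E–F–G gives a seventh.
A#→G# = 10 semitones, 1 narrower than the major seventh (11), so minor.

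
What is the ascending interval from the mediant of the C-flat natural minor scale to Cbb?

minor sixth

The mediant of Cb natural minor is Ebb.
Ebb up to Cbb: letters E→C make it a sixth; 8 semitones makes it minor.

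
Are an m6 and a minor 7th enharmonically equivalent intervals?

A minor sixth spans 8 semitones; a minor seventh spans 10.
The spans differ, so they are not enharmonic equivalents.

No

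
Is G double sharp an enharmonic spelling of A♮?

G## = pitch class 9 and A = pitch class 9 — the same pitch class, so they are enharmonic equivalents.

Yes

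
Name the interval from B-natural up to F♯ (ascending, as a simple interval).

perfect fifth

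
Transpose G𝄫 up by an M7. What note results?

G up a major seventh is F#, so the target letter is F.
From Gbb, a major seventh is 11 semitones up: Fb.

Fb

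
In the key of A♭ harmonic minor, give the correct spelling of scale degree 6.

Fb

Degree 6 takes the letter 5 steps above A, which is F.
In harmonic minor, degree 6 sits 8 semitones above the tonic. Ab + 8 semitones is pitch class 4, spelled on F as Fb.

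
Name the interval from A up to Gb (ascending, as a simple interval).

diminished seventh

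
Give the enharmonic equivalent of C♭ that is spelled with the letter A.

Plain A sits 2 semitones below Cb, so on the letter A the same pitch needs a double sharp: A##.

A##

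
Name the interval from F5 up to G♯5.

augmented second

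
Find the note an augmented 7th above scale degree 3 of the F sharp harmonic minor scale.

G##

Scale degree 3 of F# harmonic minor is A.
An augmented seventh (12 semitones) above A lands on the letter G, giving G##.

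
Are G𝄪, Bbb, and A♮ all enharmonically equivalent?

Yes

G## = pitch class 9 and Bbb = pitch class 9 and A = pitch class 9 — the same pitch class, so they are enharmonic equivalents.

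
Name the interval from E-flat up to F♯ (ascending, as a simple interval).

augmented second

The letter names run E→F, a span of 1 letter step, so the interval is some kind of second.
Eb to F# is 3 semitones. A major second is 2, so 3 makes it augmented.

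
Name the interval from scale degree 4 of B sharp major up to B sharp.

perfect fifth

Scale degree 4 of B# major is E#.
E# up to B#: letters E→B make it a fifth; 7 semitones makes it perfect.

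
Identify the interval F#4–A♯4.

major third

The letter names run F→A, a span of 2 letter steps, so the interval is some kind of third.
F# to A# is 4 semitones. A major third is 4, so 4 makes it major.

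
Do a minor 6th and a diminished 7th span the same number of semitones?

A minor sixth spans 8 semitones; a diminished seventh spans 9.
The spans differ, so they are not enharmonic equivalents.

No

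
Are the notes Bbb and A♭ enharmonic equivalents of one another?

No

Two spellings are enharmonically equivalent only if they share a pitch class.
Here Bbb → 9, Ab → 8; 8 ≠ 9, so they are not.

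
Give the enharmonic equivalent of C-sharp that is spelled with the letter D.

Db

C# is pitch class 1. The letter D alone is pitch class 2.
To reach pitch class 1 from D requires an offset of -1 semitone, i.e. flat: Db.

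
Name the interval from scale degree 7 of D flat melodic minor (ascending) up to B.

major seventh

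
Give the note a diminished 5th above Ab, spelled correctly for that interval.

A up a perfect fifth is E, so the target letter is E.
From Ab, a diminished fifth is 6 semitones up: Ebb.

Ebb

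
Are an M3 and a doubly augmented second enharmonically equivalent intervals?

Yes

A major third spans 4 semitones; a doubly augmented second spans 4.
They are enharmonically equivalent.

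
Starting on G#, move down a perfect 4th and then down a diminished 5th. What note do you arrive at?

G##

A perfect fourth down from G# is D# (letter D, 5 semitones down).
A diminished fifth down from D# is G## (letter G, 6 semitones down).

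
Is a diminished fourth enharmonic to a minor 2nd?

No

A diminished fourth spans 4 semitones; a minor second spans 1.
The spans differ, so they are not enharmonic equivalents.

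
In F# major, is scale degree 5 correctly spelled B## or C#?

C#

Each scale degree takes a distinct letter name. Degree 5 of a scale on F must use the letter C.
C# and B## are enharmonically the same pitch, but only C# uses the letter C, so it is the correct spelling here.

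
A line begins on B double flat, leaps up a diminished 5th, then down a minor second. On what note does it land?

Ebb

A diminished fifth up from Bbb is Fbb (letter F, 6 semitones up).
A minor second down from Fbb is Ebb (letter E, 1 semitone down).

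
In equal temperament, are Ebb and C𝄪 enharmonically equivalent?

Yes

Ebb is pitch class 2; C## is pitch class 2.
All spellings map to pitch class 2, so they are enharmonically equivalent.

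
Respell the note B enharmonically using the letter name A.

Plain A sits 2 semitones below B, so on the letter A the same pitch needs a double sharp: A##.

A##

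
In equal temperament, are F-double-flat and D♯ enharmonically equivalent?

Yes

Fbb is pitch class 3; D# is pitch class 3.
All spellings map to pitch class 3, so they are enharmonically equivalent.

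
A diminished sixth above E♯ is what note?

E up a major sixth is C#, so the target letter is C.
From E#, a diminished sixth is 7 semitones up: C.

C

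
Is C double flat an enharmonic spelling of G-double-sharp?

No

Cbb is pitch class 10; G## is pitch class 9.
The pitch classes differ (10 vs. 9), so they are not enharmonic equivalents.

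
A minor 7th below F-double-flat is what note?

Gbb

A seventh below F lands on the letter G.
A minor seventh spans 10 semitones, so Fbb moves to pitch class 5. On the letter G that is Gbb.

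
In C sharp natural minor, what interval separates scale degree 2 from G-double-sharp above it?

Scale degree 2 of C# natural minor is D#.
D# up to G##: letters D→G make it a fourth; 6 semitones makes it augmented.

augmented fourth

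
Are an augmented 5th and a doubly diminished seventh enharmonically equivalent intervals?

An augmented fifth spans 8 semitones; a doubly diminished seventh spans 8.
They are enharmonically equivalent.

Yes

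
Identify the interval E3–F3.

minor second

Counting letters E–F gives a second.
E→F = 1 semitone, 1 narrower than the major second (2), so minor.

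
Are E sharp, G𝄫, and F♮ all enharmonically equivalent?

Yes

E# is pitch class 5; Gbb is pitch class 5; F is pitch class 5.
All spellings map to pitch class 5, so they are enharmonically equivalent.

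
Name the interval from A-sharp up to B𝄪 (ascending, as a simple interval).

The letter names run A→B, a span of 1 letter step, so the interval is some kind of second.
A# to B## is 3 semitones. A major second is 2, so 3 makes it augmented.

augmented second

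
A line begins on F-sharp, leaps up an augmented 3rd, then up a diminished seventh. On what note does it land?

G#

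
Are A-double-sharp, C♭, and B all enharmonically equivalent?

Yes

A## is pitch class 11; Cb is pitch class 11; B is pitch class 11.
All spellings map to pitch class 11, so they are enharmonically equivalent.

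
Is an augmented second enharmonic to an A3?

An augmented second spans 3 semitones; an augmented third spans 5.
The spans differ, so they are not enharmonic equivalents.

No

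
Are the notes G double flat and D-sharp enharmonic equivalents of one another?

No

Gbb is pitch class 5; D# is pitch class 3.
The pitch classes differ (5 vs. 3), so they are not enharmonic equivalents.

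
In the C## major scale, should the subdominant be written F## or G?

F##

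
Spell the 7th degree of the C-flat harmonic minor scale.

Bb

The Cb harmonic minor scale runs Cb Db Ebb Fb Gb Abb Bb.
Degree 7 is Bb.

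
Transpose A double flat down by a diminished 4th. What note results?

Eb

A down a perfect fourth is E, so the target letter is E.
From Abb, a diminished fourth is 4 semitones down: Eb.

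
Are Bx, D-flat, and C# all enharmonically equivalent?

B## = pitch class 1 and Db = pitch class 1 and C# = pitch class 1 — the same pitch class, so they are enharmonic equivalents.

Yes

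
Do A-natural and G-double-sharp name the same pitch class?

Yes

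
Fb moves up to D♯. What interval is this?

doubly augmented sixth

Counting letters F–G–A–B–C–D gives a sixth.
Fb→D# = 11 semitones, 2 wider than the major sixth (9), so doubly augmented.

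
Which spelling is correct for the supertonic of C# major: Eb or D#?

D#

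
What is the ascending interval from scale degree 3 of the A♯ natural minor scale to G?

diminished fifth

Scale degree 3 of A# natural minor is C#.
C# up to G: letters C→G make it a fifth; 6 semitones makes it diminished.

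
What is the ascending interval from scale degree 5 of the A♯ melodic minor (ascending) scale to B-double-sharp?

augmented fifth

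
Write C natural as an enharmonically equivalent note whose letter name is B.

B#

Plain B sits 1 semitone below C, so on the letter B the same pitch needs a sharp: B#.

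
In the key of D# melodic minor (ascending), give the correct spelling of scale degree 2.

E#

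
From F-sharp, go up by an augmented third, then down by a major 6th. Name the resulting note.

C##

An augmented third up from F# is A## (letter A, 5 semitones up).
A major sixth down from A## is C## (letter C, 9 semitones down).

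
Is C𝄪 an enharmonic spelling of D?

Yes

C## = pitch class 2 and D = pitch class 2 — the same pitch class, so they are enharmonic equivalents.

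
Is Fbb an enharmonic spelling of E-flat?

Yes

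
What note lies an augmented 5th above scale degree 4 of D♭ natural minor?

D

Scale degree 4 of Db natural minor is Gb.
An augmented fifth (8 semitones) above Gb lands on the letter D, giving D.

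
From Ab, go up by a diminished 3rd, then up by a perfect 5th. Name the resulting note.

A diminished third up from Ab is Cbb (letter C, 2 semitones up).
A perfect fifth up from Cbb is Gbb (letter G, 7 semitones up).

Gbb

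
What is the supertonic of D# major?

E#

Degree 2 takes the letter 1 step above D, which is E.
In major, degree 2 sits 2 semitones above the tonic. D# + 2 semitones is pitch class 5, spelled on E as E#.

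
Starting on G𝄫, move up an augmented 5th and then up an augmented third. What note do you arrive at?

An augmented fifth up from Gbb is Db (letter D, 8 semitones up).
An augmented third up from Db is F# (letter F, 5 semitones up).

F#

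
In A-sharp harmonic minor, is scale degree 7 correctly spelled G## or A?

G##

Each scale degree takes a distinct letter name. Degree 7 of a scale on A must use the letter G.
G## and A are enharmonically the same pitch, but only G## uses the letter G, so it is the correct spelling here.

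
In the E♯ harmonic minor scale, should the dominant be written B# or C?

Each scale degree takes a distinct letter name. Degree 5 of a scale on E must use the letter B.
B# and C are enharmonically the same pitch, but only B# uses the letter B, so it is the correct spelling here.

B#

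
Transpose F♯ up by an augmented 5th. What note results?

F up a perfect fifth is C, so the target letter is C.
From F#, an augmented fifth is 8 semitones up: C##.

C##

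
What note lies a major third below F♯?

D

F down a major third is Db, so the target letter is D.
From F#, a major third is 4 semitones down: D.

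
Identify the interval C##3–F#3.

diminished fourth

Counting letters C–D–E–F gives a fourth.
C##→F# = 4 semitones, 1 narrower than the perfect fourth (5), so diminished.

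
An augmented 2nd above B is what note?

C##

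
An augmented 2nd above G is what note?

A#

G up a major second is A, so the target letter is A.
From G, an augmented second is 3 semitones up: A#.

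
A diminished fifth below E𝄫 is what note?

A fifth below E lands on the letter A.
A diminished fifth spans 6 semitones, so Ebb moves to pitch class 8. On the letter A that is Ab.

Ab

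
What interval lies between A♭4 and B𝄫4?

minor second

The letter names run A→B, a span of 1 letter step, so the interval is some kind of second.
Ab to Bbb is 1 semitone. A major second is 2, so 1 makes it minor.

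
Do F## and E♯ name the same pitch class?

F## is pitch class 7; E# is pitch class 5.
The pitch classes differ (7 vs. 5), so they are not enharmonic equivalents.

No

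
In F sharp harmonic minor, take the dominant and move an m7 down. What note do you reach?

The dominant of F# harmonic minor is C#.
A minor seventh (10 semitones) below C# lands on the letter D, giving D#.

D#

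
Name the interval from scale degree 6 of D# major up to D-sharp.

Scale degree 6 of D# major is B#.
B# up to D#: letters B→D make it a third; 3 semitones makes it minor.

minor third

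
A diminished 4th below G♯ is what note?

D##

G down a perfect fourth is D, so the target letter is D.
From G#, a diminished fourth is 4 semitones down: D##.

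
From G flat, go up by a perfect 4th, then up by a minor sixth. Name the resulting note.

A perfect fourth up from Gb is Cb (letter C, 5 semitones up).
A minor sixth up from Cb is Abb (letter A, 8 semitones up).

Abb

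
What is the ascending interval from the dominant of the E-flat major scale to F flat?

The dominant of Eb major is Bb.
Bb up to Fb: letters B→F make it a fifth; 6 semitones makes it diminished.

diminished fifth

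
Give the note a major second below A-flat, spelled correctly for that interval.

A down a major second is G, so the target letter is G.
From Ab, a major second is 2 semitones down: Gb.

Gb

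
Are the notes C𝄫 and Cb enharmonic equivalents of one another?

Two spellings are enharmonically equivalent only if they share a pitch class.
Here Cbb → 10, Cb → 11; 10 ≠ 11, so they are not.

No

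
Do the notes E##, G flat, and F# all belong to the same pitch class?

E## is pitch class 6; Gb is pitch class 6; F# is pitch class 6.
All spellings map to pitch class 6, so they are enharmonically equivalent.

Yes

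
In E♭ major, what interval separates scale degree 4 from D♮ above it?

augmented fourth

Scale degree 4 of Eb major is Ab.
Ab up to D: letters A→D make it a fourth; 6 semitones makes it augmented.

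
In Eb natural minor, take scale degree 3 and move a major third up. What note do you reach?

Scale degree 3 of Eb natural minor is Gb.
A major third (4 semitones) above Gb lands on the letter B, giving Bb.

Bb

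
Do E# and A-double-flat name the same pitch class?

No

E# is pitch class 5; Abb is pitch class 7.
The pitch classes differ (5 vs. 7), so they are not enharmonic equivalents.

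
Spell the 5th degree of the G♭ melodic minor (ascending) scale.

Db

Degree 5 takes the letter 4 steps above G, which is D.
In melodic minor (ascending), degree 5 sits 7 semitones above the tonic. Gb + 7 semitones is pitch class 1, spelled on D as Db.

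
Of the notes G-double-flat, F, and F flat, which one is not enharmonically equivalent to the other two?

Fb

In 12-tone equal temperament, enharmonic equivalents share a pitch class. Gbb is pitch class 5; F is pitch class 5; Fb is pitch class 4.
Gbb and F share pitch class 5, while Fb is pitch class 4.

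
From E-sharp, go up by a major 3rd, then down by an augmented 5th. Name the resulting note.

C#

A major third up from E# is G## (letter G, 4 semitones up).
An augmented fifth down from G## is C# (letter C, 8 semitones down).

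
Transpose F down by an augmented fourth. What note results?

Cb

F down a perfect fourth is C, so the target letter is C.
From F, an augmented fourth is 6 semitones down: Cb.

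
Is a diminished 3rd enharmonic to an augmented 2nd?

No

A diminished third spans 2 semitones; an augmented second spans 3.
The spans differ, so they are not enharmonic equivalents.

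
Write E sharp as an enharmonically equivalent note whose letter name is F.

F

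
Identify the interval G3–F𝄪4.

Counting letters G–A–B–C–D–E–F gives a seventh.
G→F## = 12 semitones, 1 wider than the major seventh (11), so augmented.

augmented seventh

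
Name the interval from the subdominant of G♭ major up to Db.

The subdominant of Gb major is Cb.
Cb up to Db: letters C→D make it a second; 2 semitones makes it major.

major second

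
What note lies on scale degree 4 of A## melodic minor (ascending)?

D##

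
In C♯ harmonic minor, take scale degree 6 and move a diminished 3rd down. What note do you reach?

F##

Scale degree 6 of C# harmonic minor is A.
A diminished third (2 semitones) below A lands on the letter F, giving F##.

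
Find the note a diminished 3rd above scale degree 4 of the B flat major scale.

Gbb

Scale degree 4 of Bb major is Eb.
A diminished third (2 semitones) above Eb lands on the letter G, giving Gbb.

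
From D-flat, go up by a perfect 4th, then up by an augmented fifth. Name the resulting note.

D

A perfect fourth up from Db is Gb (letter G, 5 semitones up).
An augmented fifth up from Gb is D (letter D, 8 semitones up).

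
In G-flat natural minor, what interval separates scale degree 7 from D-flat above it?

major sixth

Scale degree 7 of Gb natural minor is Fb.
Fb up to Db: letters F→D make it a sixth; 9 semitones makes it major.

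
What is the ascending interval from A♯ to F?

diminished sixth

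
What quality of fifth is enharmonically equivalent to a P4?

A perfect fourth spans 5 semitones.
A fifth spanning 5 semitones is doubly diminished (the perfect fifth is 7).

doubly diminished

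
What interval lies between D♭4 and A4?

augmented fifth

The letter names run D→A, a span of 4 letter steps, so the interval is some kind of fifth.
Db to A is 8 semitones. A perfect fifth is 7, so 8 makes it augmented.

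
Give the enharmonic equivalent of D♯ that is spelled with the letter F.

D# is pitch class 3. The letter F alone is pitch class 5.
To reach pitch class 3 from F requires an offset of -2 semitones, i.e. double flat: Fbb.

Fbb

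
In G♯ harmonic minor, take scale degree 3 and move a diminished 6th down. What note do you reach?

Scale degree 3 of G# harmonic minor is B.
A diminished sixth (7 semitones) below B lands on the letter D, giving D##.

D##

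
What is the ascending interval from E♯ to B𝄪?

augmented fifth

The letter names run E→B, a span of 4 letter steps, so the interval is some kind of fifth.
E# to B## is 8 semitones. A perfect fifth is 7, so 8 makes it augmented.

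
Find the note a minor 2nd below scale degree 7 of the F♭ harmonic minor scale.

Scale degree 7 of Fb harmonic minor is Eb.
A minor second (1 semitone) below Eb lands on the letter D, giving D.

D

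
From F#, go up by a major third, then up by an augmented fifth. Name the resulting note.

E##

A major third up from F# is A# (letter A, 4 semitones up).
An augmented fifth up from A# is E## (letter E, 8 semitones up).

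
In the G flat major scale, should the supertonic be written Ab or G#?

Each scale degree takes a distinct letter name. Degree 2 of a scale on G must use the letter A.
Ab and G# are enharmonically the same pitch, but only Ab uses the letter A, so it is the correct spelling here.

Ab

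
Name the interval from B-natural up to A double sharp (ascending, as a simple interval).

augmented seventh

Counting letters B–C–D–E–F–G–A gives a seventh.
B→A## = 12 semitones, 1 wider than the major seventh (11), so augmented.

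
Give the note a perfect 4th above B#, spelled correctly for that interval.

E#

B up a perfect fourth is E, so the target letter is E.
From B#, a perfect fourth is 5 semitones up: E#.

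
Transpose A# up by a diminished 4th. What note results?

D

A fourth above A lands on the letter D.
A diminished fourth spans 4 semitones, so A# moves to pitch class 2. On the letter D that is D.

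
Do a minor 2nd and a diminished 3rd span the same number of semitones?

A minor second spans 1 semitone; a diminished third spans 2.
The spans differ, so they are not enharmonic equivalents.

No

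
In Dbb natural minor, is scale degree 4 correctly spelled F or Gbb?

Gbb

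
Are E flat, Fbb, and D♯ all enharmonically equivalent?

Yes

Eb = pitch class 3 and Fbb = pitch class 3 and D# = pitch class 3 — the same pitch class, so they are enharmonic equivalents.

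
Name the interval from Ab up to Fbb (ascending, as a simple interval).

diminished sixth

Counting letters A–B–C–D–E–F gives a sixth.
Ab→Fbb = 7 semitones, 2 narrower than the major sixth (9), so diminished.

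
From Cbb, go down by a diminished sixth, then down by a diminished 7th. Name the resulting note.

A diminished sixth down from Cbb is Eb (letter E, 7 semitones down).
A diminished seventh down from Eb is F# (letter F, 9 semitones down).

F#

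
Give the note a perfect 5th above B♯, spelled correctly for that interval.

F##

A fifth above B lands on the letter F.
A perfect fifth spans 7 semitones, so B# moves to pitch class 7. On the letter F that is F##.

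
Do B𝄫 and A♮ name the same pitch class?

Bbb is pitch class 9; A is pitch class 9.
All spellings map to pitch class 9, so they are enharmonically equivalent.

Yes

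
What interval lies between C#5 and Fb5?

doubly diminished fourth

The letter names run C→F, a span of 3 letter steps, so the interval is some kind of fourth.
C# to Fb is 3 semitones. A perfect fourth is 5, so 3 makes it doubly diminished.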